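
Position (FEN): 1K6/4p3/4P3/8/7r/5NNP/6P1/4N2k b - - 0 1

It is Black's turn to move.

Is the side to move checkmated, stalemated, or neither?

checkmate

Black to move; black king on h1.
In check: yes, from the white knight on g3.
King squares — g1: attacked by Nf3; g2: attacked by Ne1; h2: attacked by Nf3.
Legal moves for Black: none.
In check with no legal moves → checkmate.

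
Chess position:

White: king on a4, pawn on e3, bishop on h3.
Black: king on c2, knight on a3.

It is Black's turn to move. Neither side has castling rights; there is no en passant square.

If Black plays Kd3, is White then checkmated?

no

After Kd3: white king on a4; in check: no.
White is not in check, so this cannot be checkmate.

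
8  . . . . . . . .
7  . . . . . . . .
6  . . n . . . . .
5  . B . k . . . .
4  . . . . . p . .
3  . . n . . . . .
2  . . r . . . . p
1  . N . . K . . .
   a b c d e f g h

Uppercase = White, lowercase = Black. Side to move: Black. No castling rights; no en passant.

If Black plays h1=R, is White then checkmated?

no

After h1=R: white king on e1; in check: yes, from the black rook on h1.
White has 1 legal reply: Bf1.
In check but a legal move exists → not checkmate.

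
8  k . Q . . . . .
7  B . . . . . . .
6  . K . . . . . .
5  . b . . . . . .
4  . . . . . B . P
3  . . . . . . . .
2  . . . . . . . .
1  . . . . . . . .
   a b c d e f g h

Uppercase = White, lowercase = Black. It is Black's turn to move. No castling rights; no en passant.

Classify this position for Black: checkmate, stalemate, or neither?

checkmate

Black to move; black king on a8.
In check: yes, from the white queen on c8.
King squares — a7: attacked by Kb6; b7: attacked by Kb6; b8: attacked by Bf4.
Legal moves for Black: none.
In check with no legal moves → checkmate.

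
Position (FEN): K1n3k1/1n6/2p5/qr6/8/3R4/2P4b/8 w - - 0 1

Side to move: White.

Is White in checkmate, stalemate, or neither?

checkmate

White to move; white king on a8.
In check: yes, from the black queen on a5.
King squares — a7: attacked by Qa5; b7: attacked by Rb5; b8: attacked by Bh2.
Legal moves for White: none.
In check with no legal moves → checkmate.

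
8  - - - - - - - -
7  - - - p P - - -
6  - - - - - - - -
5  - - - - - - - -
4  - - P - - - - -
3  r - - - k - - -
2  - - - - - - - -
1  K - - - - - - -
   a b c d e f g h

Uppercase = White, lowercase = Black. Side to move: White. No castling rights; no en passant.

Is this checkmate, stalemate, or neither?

White to move; white king on a1.
In check: yes, from the black rook on a3.
Legal moves for White: Kb2, Kb1.
White is in check but has 2 legal moves → neither.

neither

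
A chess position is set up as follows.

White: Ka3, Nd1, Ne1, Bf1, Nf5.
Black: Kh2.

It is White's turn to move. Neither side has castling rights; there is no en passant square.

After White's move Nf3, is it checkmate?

After Nf3: black king on h2; in check: yes, from the white knight on f3.
Black has 1 legal reply: Kh1.
In check but a legal move exists → not checkmate.

no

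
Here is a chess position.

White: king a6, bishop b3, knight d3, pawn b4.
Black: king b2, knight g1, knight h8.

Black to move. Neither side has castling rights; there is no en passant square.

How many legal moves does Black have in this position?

5

Black to move; king on b2.
In check: yes, from the white knight on d3.
Legal moves: Kc3, Kxb3, Ka3, Kb1, Ka1.
Count: 5.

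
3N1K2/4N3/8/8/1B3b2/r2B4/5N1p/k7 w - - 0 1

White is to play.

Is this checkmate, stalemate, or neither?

neither

White to move; white king on f8.
In check: no.
Legal moves for White include: Kg8, Ke8, Kg7, Kf7, Nf7, Nb7, Ne6, Ndc6, Ng8, Nc8, Ng6, Nec6, Nf5, Nd5, Bd6, Bc5, Ba5, Bc3+, ... (list truncated; more exist).
White has legal moves and is not in check → neither.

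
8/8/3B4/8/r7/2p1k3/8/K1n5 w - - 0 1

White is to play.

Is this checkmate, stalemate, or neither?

White to move; white king on a1.
In check: yes, from the black rook on a4.
King squares — b1: available; a2: attacked by Nc1; b2: attacked by Pc3.
Legal moves for White: Kb1, Ba3.
White is in check but has 2 legal moves → neither.

neither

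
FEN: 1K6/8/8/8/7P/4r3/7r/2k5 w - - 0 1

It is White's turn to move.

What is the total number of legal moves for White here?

6

White to move; king on b8.
In check: no.
Legal moves: Kc8, Ka8, Kc7, Kb7, Ka7, h5.
Count: 6.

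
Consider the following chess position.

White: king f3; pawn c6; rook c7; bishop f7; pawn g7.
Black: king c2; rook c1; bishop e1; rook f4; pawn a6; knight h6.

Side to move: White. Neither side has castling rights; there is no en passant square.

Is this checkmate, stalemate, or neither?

neither

White to move; white king on f3.
In check: yes, from the black rook on f4.
King squares — e2: available; f2: attacked by Be1; g2: available; e3: available; g3: attacked by Be1; e4: attacked by Rf4; f4: available; g4: attacked by Rf4.
Legal moves for White: Kxf4, Ke3, Kg2, Ke2.
White is in check but has 4 legal moves → neither.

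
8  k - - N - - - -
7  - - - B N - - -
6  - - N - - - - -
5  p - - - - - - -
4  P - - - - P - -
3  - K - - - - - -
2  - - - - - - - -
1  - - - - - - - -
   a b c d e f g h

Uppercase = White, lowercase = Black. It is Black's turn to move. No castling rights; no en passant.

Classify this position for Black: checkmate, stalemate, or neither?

stalemate

Black to move; black king on a8.
In check: no.
King squares — a7: attacked by Nc6; b7: attacked by Nd8; b8: attacked by Nc6.
Legal moves for Black: none.
Not in check and no legal moves → stalemate.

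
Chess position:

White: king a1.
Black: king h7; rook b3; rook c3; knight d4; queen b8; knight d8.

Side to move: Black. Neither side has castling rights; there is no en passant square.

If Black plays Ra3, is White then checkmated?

yes

After Ra3: white king on a1; in check: yes, from the black rook on a3.
King squares — b1: attacked by Qb8; a2: attacked by Ra3; b2: attacked by Qb8.
White has no legal moves → checkmate.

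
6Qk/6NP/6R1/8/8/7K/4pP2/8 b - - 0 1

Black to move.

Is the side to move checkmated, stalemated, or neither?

checkmate

Black to move; black king on h8.
In check: yes, from the white queen on g8.
King squares — g7: attacked by Rg6; h7: attacked by Qg8; g8: attacked by Ph7.
Legal moves for Black: none.
In check with no legal moves → checkmate.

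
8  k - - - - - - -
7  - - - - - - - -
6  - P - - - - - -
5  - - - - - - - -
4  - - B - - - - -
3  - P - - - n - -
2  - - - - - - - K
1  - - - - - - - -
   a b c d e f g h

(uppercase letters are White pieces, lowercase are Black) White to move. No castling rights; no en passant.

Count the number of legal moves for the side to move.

White to move; king on h2.
In check: yes, from the black knight on f3.
Legal moves: Kh3, Kg3, Kg2, Kh1.
Count: 4.

4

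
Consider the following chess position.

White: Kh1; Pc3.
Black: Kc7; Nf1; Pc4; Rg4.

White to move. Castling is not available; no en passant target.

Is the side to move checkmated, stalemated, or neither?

White to move; white king on h1.
In check: no.
King squares — g1: attacked by Rg4; g2: attacked by Rg4; h2: attacked by Nf1.
Legal moves for White: none.
Not in check and no legal moves → stalemate.

stalemate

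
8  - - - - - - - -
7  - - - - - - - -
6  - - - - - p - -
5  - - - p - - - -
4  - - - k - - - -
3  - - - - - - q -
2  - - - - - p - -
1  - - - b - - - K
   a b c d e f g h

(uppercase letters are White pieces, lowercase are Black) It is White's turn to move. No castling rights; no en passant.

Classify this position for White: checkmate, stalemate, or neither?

stalemate

White to move; white king on h1.
In check: no.
King squares — g1: attacked by Pf2; g2: attacked by Qg3; h2: attacked by Qg3.
Legal moves for White: none.
Not in check and no legal moves → stalemate.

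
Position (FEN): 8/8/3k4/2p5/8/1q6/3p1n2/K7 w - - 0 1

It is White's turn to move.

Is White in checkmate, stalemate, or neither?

White to move; white king on a1.
In check: no.
King squares — b1: attacked by Qb3; a2: attacked by Qb3; b2: attacked by Qb3.
Legal moves for White: none.
Not in check and no legal moves → stalemate.

stalemate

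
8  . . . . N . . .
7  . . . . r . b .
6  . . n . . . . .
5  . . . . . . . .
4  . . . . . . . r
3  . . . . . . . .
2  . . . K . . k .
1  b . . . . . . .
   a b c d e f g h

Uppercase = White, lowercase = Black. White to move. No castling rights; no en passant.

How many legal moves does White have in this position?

8

White to move; king on d2.
In check: no.
Legal moves: Nxg7, Nc7, Nf6, Nd6, Kd3, Kc2, Kd1, Kc1.
Count: 8.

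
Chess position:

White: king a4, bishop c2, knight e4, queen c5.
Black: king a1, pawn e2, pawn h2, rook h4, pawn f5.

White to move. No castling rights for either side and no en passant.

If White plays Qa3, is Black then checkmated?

After Qa3: black king on a1; in check: yes, from the white queen on a3.
King squares — b1: attacked by Bc2; a2: attacked by Qa3; b2: attacked by Qa3.
Black has no legal moves → checkmate.

yes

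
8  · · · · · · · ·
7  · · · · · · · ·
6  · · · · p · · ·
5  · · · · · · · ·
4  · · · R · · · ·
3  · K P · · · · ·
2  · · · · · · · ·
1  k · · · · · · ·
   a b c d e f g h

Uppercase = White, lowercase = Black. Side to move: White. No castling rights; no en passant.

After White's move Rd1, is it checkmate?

yes

After Rd1: black king on a1; in check: yes, from the white rook on d1.
King squares — b1: attacked by Rd1; a2: attacked by Kb3; b2: attacked by Kb3.
Black has no legal moves → checkmate.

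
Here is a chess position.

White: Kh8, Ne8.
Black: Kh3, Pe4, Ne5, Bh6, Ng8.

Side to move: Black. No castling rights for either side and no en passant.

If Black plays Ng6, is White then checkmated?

After Ng6: white king on h8; in check: yes, from the black knight on g6.
White has 2 legal replies: Kxg8, Kh7.
In check but a legal move exists → not checkmate.

no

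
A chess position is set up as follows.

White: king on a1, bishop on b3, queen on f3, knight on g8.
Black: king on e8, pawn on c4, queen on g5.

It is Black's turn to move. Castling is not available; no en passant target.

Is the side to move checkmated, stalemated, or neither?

neither

Black to move; black king on e8.
In check: no.
Legal moves for Black include: Kd8, Kd7, Qxg8, Qd8, Qg7+, Qe7, Qh6, Qg6, Qf6+, Qh5, Qf5, Qe5+, Qd5, Qc5, Qb5, Qa5+, Qh4, Qg4, ... (list truncated; more exist).
Black has legal moves and is not in check → neither.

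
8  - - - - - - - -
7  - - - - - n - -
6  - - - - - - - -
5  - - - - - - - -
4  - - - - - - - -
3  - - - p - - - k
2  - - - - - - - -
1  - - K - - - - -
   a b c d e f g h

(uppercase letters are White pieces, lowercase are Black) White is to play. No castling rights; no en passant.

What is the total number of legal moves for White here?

White to move; king on c1.
In check: no.
Legal moves: Kd2, Kb2, Kd1, Kb1.
Count: 4.

4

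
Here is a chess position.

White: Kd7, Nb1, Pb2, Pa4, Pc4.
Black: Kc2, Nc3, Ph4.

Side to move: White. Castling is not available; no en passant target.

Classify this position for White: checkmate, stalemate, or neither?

White to move; white king on d7.
In check: no.
Legal moves for White: Ke8, Kd8, Kc8, Ke7, Kc7, Ke6, Kd6, Kc6, Nxc3, Na3+, Nd2, bxc3, c5, a5, b3, b4.
White has 16 legal moves and is not in check → neither.

neither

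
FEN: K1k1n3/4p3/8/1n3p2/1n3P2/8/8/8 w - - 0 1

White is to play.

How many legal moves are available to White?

0

White to move; king on a8.
In check: no.
Legal moves: none.
Count: 0.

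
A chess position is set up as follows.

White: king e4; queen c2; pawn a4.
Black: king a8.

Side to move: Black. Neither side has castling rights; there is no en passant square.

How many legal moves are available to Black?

3

Black to move; king on a8.
In check: no.
Legal moves: Kb8, Kb7, Ka7.
Count: 3.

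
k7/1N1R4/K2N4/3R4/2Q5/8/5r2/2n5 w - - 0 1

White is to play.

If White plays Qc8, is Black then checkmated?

After Qc8: black king on a8; in check: yes, from the white queen on c8.
King squares — a7: attacked by Ka6; b7: attacked by Ka6; b8: attacked by Qc8.
Black has no legal moves → checkmate.

yes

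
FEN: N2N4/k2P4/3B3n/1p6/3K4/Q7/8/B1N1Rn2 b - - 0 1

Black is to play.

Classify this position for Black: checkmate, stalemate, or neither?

checkmate

Black to move; black king on a7.
In check: yes, from the white queen on a3.
King squares — a6: attacked by Qa3; b6: attacked by Na8; b7: attacked by Nd8; a8: attacked by Qa3; b8: attacked by Bd6.
Legal moves for Black: none.
In check with no legal moves → checkmate.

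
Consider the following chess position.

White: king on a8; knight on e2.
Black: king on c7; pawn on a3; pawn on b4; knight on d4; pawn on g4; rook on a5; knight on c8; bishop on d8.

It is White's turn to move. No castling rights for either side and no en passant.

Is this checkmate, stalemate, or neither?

checkmate

White to move; white king on a8.
In check: yes, from the black rook on a5.
King squares — a7: attacked by Ra5; b7: attacked by Kc7; b8: attacked by Kc7.
Legal moves for White: none.
In check with no legal moves → checkmate.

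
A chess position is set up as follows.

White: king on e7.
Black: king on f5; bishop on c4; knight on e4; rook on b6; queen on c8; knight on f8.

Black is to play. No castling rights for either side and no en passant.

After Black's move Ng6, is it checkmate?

yes

After Ng6: white king on e7; in check: yes, from the black knight on g6.
King squares — d6: attacked by Ne4; e6: attacked by Bc4; f6: attacked by Ne4; d7: attacked by Qc8; f7: attacked by Bc4; d8: attacked by Qc8; e8: attacked by Qc8; f8: attacked by Ng6.
White has no legal moves → checkmate.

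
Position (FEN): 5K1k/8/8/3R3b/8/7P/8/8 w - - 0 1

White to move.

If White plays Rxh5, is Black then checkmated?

yes

After Rxh5: black king on h8; in check: yes, from the white rook on h5.
King squares — g7: attacked by Kf8; h7: attacked by Rh5; g8: attacked by Kf8.
Black has no legal moves → checkmate.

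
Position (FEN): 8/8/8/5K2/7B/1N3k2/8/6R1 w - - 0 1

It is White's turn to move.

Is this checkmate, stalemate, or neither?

neither

White to move; white king on f5.
In check: no.
Legal moves for White include: Kg6, Kf6, Ke6, Kg5, Ke5, Bd8, Be7, Bf6, Bg5, Bg3, Bf2, Be1, Nc5, Na5, Nd4+, Nd2+, Nc1, Na1, ... (list truncated; more exist).
White has legal moves and is not in check → neither.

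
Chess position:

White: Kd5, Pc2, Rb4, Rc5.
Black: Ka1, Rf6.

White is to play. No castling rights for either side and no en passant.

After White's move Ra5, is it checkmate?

After Ra5: black king on a1; in check: yes, from the white rook on a5.
King squares — b1: attacked by Rb4; a2: attacked by Ra5; b2: attacked by Rb4.
Black has no legal moves → checkmate.

yes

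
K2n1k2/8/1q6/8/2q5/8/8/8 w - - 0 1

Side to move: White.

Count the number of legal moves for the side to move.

0

White to move; king on a8.
In check: no.
Legal moves: none.
Count: 0.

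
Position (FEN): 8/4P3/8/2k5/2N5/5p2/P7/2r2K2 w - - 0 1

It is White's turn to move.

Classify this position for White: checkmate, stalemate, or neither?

neither

White to move; white king on f1.
In check: yes, from the black rook on c1.
Legal moves for White: Kf2.
White is in check but has 1 legal move → neither.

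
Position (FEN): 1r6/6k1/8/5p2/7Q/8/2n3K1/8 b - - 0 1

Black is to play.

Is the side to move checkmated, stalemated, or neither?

neither

Black to move; black king on g7.
In check: no.
Legal moves for Black include: Rh8, Rg8, Rf8, Re8, Rd8, Rc8, Ra8, Rb7, Rb6, Rb5, Rb4, Rb3, Rb2, Rb1, Kg8, Kf8, Kf7, Kg6, ... (list truncated; more exist).
Black has legal moves and is not in check → neither.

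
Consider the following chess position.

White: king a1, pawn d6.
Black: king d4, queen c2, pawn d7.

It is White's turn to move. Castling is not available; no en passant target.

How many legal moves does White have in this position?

0

White to move; king on a1.
In check: no.
Legal moves: none.
Count: 0.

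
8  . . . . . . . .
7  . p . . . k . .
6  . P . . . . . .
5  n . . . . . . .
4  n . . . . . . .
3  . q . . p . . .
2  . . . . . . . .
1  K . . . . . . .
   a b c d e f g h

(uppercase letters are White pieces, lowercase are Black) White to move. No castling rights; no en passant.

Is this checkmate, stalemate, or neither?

White to move; white king on a1.
In check: no.
King squares — b1: attacked by Qb3; a2: attacked by Qb3; b2: attacked by Qb3.
Legal moves for White: none.
Not in check and no legal moves → stalemate.

stalemate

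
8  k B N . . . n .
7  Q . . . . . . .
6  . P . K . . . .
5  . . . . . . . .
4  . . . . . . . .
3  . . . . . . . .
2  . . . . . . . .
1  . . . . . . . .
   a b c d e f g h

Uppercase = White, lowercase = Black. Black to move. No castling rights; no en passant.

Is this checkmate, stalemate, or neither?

checkmate

Black to move; black king on a8.
In check: yes, from the white queen on a7.
King squares — a7: attacked by Pb6; b7: attacked by Qa7; b8: attacked by Qa7.
Legal moves for Black: none.
In check with no legal moves → checkmate.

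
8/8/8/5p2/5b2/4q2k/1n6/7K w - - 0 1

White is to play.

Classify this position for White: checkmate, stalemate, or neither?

stalemate

White to move; white king on h1.
In check: no.
King squares — g1: attacked by Qe3; g2: attacked by Kh3; h2: attacked by Kh3.
Legal moves for White: none.
Not in check and no legal moves → stalemate.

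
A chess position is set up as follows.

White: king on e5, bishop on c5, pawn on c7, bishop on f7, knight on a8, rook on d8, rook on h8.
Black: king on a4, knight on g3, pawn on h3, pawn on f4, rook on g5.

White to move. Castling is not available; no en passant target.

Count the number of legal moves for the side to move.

White to move; king on e5.
In check: yes, from the black rook on g5.
Legal moves: Kf6, Ke6, Kd6, Kxf4, Kd4.
Count: 5.

5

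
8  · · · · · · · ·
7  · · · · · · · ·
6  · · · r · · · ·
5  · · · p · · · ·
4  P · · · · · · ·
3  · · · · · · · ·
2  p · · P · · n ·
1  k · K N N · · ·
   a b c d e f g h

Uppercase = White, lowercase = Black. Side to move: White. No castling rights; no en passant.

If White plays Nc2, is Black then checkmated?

After Nc2: black king on a1; in check: yes, from the white knight on c2.
King squares — b1: attacked by Kc1; a2: own pawn; b2: attacked by Kc1.
Black has no legal moves → checkmate.

yes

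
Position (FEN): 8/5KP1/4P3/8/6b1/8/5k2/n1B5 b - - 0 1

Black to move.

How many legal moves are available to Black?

16

Black to move; king on f2.
In check: no.
Legal moves: Bxe6+, Bh5+, Bf5, Bh3, Bf3, Be2, Bd1, Kg3, Kf3, Kg2, Ke2, Kg1, Kf1, Ke1, Nb3, Nc2.
Count: 16.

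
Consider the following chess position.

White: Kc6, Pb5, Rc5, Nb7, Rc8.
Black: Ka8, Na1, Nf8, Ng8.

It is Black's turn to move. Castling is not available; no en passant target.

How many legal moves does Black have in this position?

1

Black to move; king on a8.
In check: yes, from the white rook on c8.
Legal moves: Ka7.
Count: 1.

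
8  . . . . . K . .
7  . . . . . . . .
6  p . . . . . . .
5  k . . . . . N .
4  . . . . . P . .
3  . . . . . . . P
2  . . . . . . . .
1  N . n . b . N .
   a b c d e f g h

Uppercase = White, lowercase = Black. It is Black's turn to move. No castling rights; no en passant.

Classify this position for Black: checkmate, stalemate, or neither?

Black to move; black king on a5.
In check: no.
Legal moves for Black: Kb6, Kb5, Kb4, Ka4, Bh4, Bb4+, Bg3, Bc3, Bf2, Bd2, Nd3, Nb3, Ne2, Na2.
Black has 14 legal moves and is not in check → neither.

neither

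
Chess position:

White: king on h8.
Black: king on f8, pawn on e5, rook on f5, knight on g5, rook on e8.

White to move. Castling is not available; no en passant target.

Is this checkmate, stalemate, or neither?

stalemate

White to move; white king on h8.
In check: no.
King squares — g7: attacked by Kf8; h7: attacked by Ng5; g8: attacked by Kf8.
Legal moves for White: none.
Not in check and no legal moves → stalemate.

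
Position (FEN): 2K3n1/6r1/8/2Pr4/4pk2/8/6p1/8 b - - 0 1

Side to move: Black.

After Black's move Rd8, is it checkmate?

After Rd8: white king on c8; in check: yes, from the black rook on d8.
White has 1 legal reply: Kxd8.
In check but a legal move exists → not checkmate.

no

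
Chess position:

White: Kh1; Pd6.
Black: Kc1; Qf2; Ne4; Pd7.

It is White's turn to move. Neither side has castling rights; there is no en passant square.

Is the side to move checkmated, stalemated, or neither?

White to move; white king on h1.
In check: no.
King squares — g1: attacked by Qf2; g2: attacked by Qf2; h2: attacked by Qf2.
Legal moves for White: none.
Not in check and no legal moves → stalemate.

stalemate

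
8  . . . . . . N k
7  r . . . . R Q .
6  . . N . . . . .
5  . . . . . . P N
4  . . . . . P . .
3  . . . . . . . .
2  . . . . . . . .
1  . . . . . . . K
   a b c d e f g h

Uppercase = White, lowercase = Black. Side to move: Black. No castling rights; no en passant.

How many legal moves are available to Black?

Black to move; king on h8.
In check: yes, from the white queen on g7.
Legal moves: none.
Count: 0.

0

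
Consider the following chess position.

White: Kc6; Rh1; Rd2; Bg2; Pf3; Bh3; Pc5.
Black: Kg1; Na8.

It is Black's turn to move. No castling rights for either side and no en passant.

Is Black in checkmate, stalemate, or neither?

checkmate

Black to move; black king on g1.
In check: yes, from the white rook on h1.
King squares — f1: attacked by Rh1; h1: attacked by Bg2; f2: attacked by Rd2; g2: attacked by Rd2; h2: attacked by Rh1.
Legal moves for Black: none.
In check with no legal moves → checkmate.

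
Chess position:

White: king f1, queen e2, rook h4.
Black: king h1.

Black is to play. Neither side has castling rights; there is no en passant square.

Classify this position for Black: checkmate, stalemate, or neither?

checkmate

Black to move; black king on h1.
In check: yes, from the white rook on h4.
King squares — g1: attacked by Kf1; g2: attacked by Kf1; h2: attacked by Qe2.
Legal moves for Black: none.
In check with no legal moves → checkmate.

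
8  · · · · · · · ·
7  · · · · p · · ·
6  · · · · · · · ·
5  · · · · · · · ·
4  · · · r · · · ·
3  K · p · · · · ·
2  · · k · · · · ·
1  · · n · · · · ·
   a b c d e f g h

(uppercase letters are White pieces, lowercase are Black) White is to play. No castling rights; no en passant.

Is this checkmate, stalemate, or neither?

White to move; white king on a3.
In check: no.
King squares — a2: attacked by Nc1; b2: attacked by Kc2; b3: attacked by Nc1; a4: attacked by Rd4; b4: attacked by Rd4.
Legal moves for White: none.
Not in check and no legal moves → stalemate.

stalemate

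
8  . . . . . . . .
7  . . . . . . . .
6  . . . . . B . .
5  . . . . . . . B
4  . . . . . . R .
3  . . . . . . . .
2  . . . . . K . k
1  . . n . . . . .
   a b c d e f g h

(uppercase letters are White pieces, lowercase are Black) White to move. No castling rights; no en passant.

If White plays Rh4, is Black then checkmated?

yes

After Rh4: black king on h2; in check: yes, from the white rook on h4.
King squares — g1: attacked by Kf2; h1: attacked by Rh4; g2: attacked by Kf2; g3: attacked by Kf2; h3: attacked by Rh4.
Black has no legal moves → checkmate.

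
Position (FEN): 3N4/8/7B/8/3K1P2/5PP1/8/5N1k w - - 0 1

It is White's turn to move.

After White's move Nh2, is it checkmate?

After Nh2: black king on h1; in check: no.
Black is not in check, so this cannot be checkmate.

no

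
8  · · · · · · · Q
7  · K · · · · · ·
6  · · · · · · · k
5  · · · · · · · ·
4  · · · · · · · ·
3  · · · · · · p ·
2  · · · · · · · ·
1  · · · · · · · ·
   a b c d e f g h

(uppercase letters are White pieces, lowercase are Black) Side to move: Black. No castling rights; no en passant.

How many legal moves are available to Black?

Black to move; king on h6.
In check: yes, from the white queen on h8.
Legal moves: Kg6, Kg5.
Count: 2.

2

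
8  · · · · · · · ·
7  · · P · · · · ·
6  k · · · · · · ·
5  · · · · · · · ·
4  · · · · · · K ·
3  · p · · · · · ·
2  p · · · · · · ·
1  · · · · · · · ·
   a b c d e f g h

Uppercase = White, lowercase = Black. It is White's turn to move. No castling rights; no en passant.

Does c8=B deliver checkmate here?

no

After c8=B: black king on a6; in check: yes, from the white bishop on c8.
Black has 4 legal replies: Ka7, Kb6, Kb5, Ka5.
In check but a legal move exists → not checkmate.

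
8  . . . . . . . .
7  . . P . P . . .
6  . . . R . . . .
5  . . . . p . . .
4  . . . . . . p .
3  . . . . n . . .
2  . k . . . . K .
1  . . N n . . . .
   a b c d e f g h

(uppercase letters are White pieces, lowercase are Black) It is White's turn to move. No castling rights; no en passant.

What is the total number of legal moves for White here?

White to move; king on g2.
In check: yes, from the black knight on e3.
Legal moves: Kg3, Kh2, Kh1, Kg1.
Count: 4.

4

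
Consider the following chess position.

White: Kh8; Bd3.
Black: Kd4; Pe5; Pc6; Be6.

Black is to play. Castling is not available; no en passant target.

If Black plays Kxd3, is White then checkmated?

After Kxd3: white king on h8; in check: no.
White is not in check, so this cannot be checkmate.

no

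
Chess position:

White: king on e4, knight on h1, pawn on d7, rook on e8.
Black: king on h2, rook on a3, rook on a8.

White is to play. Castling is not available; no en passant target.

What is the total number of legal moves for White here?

21

White to move; king on e4.
In check: no.
Legal moves: Rh8+, Rg8, Rf8, Rd8, Rc8, Rb8, Rxa8, Re7, Re6, Re5, Kf5, Ke5, Kd5, Kf4, Kd4, Ng3, Nf2, d8=Q, d8=R, d8=B, d8=N.
Count: 21.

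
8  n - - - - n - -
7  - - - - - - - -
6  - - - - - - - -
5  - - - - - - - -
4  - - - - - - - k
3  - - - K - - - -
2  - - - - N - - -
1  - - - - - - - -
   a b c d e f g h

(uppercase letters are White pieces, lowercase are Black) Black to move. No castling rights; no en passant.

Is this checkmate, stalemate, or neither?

neither

Black to move; black king on h4.
In check: no.
Legal moves for Black: Nh7, Nd7, Ng6, Ne6, Nc7, Nb6, Kh5, Kg5, Kg4, Kh3.
Black has 10 legal moves and is not in check → neither.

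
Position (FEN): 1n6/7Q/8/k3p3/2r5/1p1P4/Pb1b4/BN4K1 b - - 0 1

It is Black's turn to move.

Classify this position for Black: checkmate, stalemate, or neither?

Black to move; black king on a5.
In check: no.
Legal moves for Black include: Nd7, Nc6, Na6, Kb6, Ka6, Kb5, Kb4, Ka4, Rc8, Rc7, Rc6, Rc5, Rh4, Rg4+, Rf4, Re4, Rd4, Rb4, ... (list truncated; more exist).
Black has legal moves and is not in check → neither.

neither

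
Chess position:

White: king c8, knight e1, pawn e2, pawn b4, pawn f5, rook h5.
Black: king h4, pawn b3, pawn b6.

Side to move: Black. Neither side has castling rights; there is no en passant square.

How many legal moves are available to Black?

3

Black to move; king on h4.
In check: yes, from the white rook on h5.
Legal moves: Kxh5, Kg4, Kg3.
Count: 3.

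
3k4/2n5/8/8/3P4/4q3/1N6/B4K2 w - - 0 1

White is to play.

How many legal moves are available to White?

6

White to move; king on f1.
In check: no.
Legal moves: Nc4, Na4, Nd3, Nd1, Kg2, d5.
Count: 6.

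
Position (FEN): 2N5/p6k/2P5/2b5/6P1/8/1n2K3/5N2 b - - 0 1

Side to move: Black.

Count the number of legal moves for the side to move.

21

Black to move; king on h7.
In check: no.
Legal moves: Kh8, Kg8, Kg7, Kh6, Kg6, Bf8, Be7, Bd6, Bb6, Bd4, Bb4, Be3, Ba3, Bf2, Bg1, Nc4, Na4, Nd3, Nd1, a6, a5.
Count: 21.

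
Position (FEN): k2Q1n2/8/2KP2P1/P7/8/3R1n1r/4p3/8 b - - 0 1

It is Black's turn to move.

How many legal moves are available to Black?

Black to move; king on a8.
In check: yes, from the white queen on d8.
Legal moves: Ka7.
Count: 1.

1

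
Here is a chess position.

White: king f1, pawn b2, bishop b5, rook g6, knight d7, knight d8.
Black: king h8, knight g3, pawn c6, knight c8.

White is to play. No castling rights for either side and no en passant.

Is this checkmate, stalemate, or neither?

neither

White to move; white king on f1.
In check: yes, from the black knight on g3.
King squares — e1: available; g1: available; e2: attacked by Ng3; f2: available; g2: available.
Legal moves for White: Kg2, Kf2, Kg1, Ke1, Rxg3.
White is in check but has 5 legal moves → neither.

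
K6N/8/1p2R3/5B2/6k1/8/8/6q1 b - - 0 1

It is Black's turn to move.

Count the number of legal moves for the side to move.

7

Black to move; king on g4.
In check: yes, from the white bishop on f5.
Legal moves: Kh5, Kg5, Kxf5, Kh4, Kf4, Kg3, Kf3.
Count: 7.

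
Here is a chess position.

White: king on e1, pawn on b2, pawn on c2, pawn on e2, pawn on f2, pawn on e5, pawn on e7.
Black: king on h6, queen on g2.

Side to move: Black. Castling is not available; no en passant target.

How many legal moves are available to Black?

Black to move; king on h6.
In check: no.
Legal moves: Kh7, Kg7, Kg6, Kh5, Kg5, Qg8, Qa8, Qg7, Qb7, Qg6, Qc6, Qg5, Qd5, Qg4, Qe4, Qh3, Qg3, Qf3, Qh2, Qxf2+, Qh1+, Qg1+, Qf1+.
Count: 23.

23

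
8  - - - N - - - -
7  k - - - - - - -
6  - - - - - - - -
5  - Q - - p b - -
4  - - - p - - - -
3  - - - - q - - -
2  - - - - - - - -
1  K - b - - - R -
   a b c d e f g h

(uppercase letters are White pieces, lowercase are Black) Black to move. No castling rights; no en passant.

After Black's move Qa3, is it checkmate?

After Qa3: white king on a1; in check: yes, from the black queen on a3.
King squares — b1: attacked by Bf5; a2: attacked by Qa3; b2: attacked by Bc1.
White has no legal moves → checkmate.

yes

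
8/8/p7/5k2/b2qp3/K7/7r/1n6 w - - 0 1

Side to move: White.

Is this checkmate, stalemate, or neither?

White to move; white king on a3.
In check: yes, from the black knight on b1.
King squares — a2: attacked by Rh2; b2: attacked by Rh2; b3: attacked by Ba4; a4: attacked by Qd4; b4: attacked by Qd4.
Legal moves for White: none.
In check with no legal moves → checkmate.

checkmate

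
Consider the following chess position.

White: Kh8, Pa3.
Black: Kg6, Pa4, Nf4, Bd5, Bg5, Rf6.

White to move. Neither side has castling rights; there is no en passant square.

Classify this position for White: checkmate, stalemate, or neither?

White to move; white king on h8.
In check: no.
King squares — g7: attacked by Kg6; h7: attacked by Kg6; g8: attacked by Bd5.
Legal moves for White: none.
Not in check and no legal moves → stalemate.

stalemate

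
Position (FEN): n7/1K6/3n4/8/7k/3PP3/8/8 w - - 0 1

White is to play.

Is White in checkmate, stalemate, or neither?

White to move; white king on b7.
In check: yes, from the black knight on d6.
Legal moves for White: Kb8, Kxa8, Ka7, Kc6, Ka6.
White is in check but has 5 legal moves → neither.

neither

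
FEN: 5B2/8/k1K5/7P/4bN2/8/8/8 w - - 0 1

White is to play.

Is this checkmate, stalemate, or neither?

White to move; white king on c6.
In check: yes, from the black bishop on e4.
King squares — b5: attacked by Ka6; c5: available; d5: attacked by Be4; b6: attacked by Ka6; d6: available; b7: attacked by Be4; c7: available; d7: available.
Legal moves for White: Kd7, Kc7, Kd6, Kc5, Nd5.
White is in check but has 5 legal moves → neither.

neither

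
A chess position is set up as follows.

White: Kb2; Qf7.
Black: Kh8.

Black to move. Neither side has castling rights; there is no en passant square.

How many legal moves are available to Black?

Black to move; king on h8.
In check: no.
Legal moves: none.
Count: 0.

0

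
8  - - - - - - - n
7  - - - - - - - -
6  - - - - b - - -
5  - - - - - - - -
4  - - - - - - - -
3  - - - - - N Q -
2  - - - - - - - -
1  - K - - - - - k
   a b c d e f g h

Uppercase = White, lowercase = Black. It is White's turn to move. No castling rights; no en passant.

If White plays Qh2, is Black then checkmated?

yes

After Qh2: black king on h1; in check: yes, from the white queen on h2.
King squares — g1: attacked by Qh2; g2: attacked by Qh2; h2: attacked by Nf3.
Black has no legal moves → checkmate.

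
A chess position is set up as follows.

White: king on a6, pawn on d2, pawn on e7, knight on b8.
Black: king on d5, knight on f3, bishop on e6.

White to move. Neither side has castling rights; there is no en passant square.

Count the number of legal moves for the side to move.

White to move; king on a6.
In check: no.
Legal moves: Nd7, Nc6, Kb7, Ka7, Kb6, Kb5, Ka5, e8=Q, e8=R, e8=B, e8=N, d3, d4.
Count: 13.

13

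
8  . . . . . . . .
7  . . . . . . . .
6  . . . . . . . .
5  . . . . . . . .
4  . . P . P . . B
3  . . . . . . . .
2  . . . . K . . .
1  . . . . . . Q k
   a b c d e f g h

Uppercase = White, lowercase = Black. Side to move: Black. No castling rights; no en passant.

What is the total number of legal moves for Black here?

1

Black to move; king on h1.
In check: yes, from the white queen on g1.
Legal moves: Kxg1.
Count: 1.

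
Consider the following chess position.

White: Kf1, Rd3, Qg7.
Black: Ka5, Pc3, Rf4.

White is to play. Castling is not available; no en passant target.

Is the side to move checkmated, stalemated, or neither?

White to move; white king on f1.
In check: yes, from the black rook on f4.
King squares — e1: available; g1: available; e2: available; f2: attacked by Rf4; g2: available.
Legal moves for White: Kg2, Ke2, Kg1, Ke1, Rf3.
White is in check but has 5 legal moves → neither.

neither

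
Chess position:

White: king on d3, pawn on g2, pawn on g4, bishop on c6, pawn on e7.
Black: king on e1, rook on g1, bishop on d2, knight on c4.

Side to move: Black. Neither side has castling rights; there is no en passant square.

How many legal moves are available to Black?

Black to move; king on e1.
In check: no.
Legal moves: Nd6, Nb6, Ne5+, Na5, Ne3, Na3, Nb2+, Bh6, Bg5, Ba5, Bf4, Bb4, Be3, Bc3, Bc1, Rxg2, Rh1, Rf1, Kf2, Kf1, Kd1.
Count: 21.

21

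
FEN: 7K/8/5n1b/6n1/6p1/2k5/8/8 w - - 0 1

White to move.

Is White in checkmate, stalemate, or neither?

White to move; white king on h8.
In check: no.
King squares — g7: attacked by Bh6; h7: attacked by Ng5; g8: attacked by Nf6.
Legal moves for White: none.
Not in check and no legal moves → stalemate.

stalemate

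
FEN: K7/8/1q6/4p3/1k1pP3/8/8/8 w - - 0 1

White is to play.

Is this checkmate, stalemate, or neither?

White to move; white king on a8.
In check: no.
King squares — a7: attacked by Qb6; b7: attacked by Qb6; b8: attacked by Qb6.
Legal moves for White: none.
Not in check and no legal moves → stalemate.

stalemate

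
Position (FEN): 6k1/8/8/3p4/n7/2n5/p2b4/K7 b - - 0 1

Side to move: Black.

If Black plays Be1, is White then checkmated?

no

After Be1: white king on a1; in check: no.
White is not in check, so this cannot be checkmate.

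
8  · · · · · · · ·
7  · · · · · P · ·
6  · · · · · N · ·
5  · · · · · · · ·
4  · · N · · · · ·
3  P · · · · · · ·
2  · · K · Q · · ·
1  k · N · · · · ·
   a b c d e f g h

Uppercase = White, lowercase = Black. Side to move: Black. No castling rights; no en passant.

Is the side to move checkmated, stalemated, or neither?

stalemate

Black to move; black king on a1.
In check: no.
King squares — b1: attacked by Kc2; a2: attacked by Nc1; b2: attacked by Kc2.
Legal moves for Black: none.
Not in check and no legal moves → stalemate.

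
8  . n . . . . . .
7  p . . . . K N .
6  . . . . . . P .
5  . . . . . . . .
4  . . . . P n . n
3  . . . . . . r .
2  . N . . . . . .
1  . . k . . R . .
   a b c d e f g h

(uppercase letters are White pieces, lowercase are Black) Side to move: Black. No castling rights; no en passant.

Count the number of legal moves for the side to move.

Black to move; king on c1.
In check: yes, from the white rook on f1.
Legal moves: Kd2, Kc2, Kxb2.
Count: 3.

3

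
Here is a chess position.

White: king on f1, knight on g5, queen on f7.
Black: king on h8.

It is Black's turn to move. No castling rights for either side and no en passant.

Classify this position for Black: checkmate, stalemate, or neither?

Black to move; black king on h8.
In check: no.
King squares — g7: attacked by Qf7; h7: attacked by Ng5; g8: attacked by Qf7.
Legal moves for Black: none.
Not in check and no legal moves → stalemate.

stalemate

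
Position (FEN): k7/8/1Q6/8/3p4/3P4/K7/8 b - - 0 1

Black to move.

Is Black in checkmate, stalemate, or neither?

Black to move; black king on a8.
In check: no.
King squares — a7: attacked by Qb6; b7: attacked by Qb6; b8: attacked by Qb6.
Legal moves for Black: none.
Not in check and no legal moves → stalemate.

stalemate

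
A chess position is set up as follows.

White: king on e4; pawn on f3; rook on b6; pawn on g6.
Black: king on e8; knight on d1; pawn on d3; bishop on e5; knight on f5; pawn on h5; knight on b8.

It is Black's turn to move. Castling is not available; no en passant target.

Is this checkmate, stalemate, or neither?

neither

Black to move; black king on e8.
In check: no.
Legal moves for Black include: Kf8, Kd8, Ke7, Kd7, Nd7, Nc6, Na6, Ng7, Ne7, Nh6, Nd6+, Nh4, Nd4, Ng3+, Nfe3, Bh8, Bg7, Bc7, ... (list truncated; more exist).
Black has legal moves and is not in check → neither.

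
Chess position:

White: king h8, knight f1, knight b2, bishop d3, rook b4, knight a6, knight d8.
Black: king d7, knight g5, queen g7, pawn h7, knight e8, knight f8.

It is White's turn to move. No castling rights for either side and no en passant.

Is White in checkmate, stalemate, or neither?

checkmate

White to move; white king on h8.
In check: yes, from the black queen on g7.
King squares — g7: attacked by Ne8; h7: attacked by Ng5; g8: attacked by Qg7.
Legal moves for White: none.
In check with no legal moves → checkmate.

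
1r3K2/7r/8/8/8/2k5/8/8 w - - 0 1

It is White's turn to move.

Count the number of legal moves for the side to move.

0

White to move; king on f8.
In check: yes, from the black rook on b8.
Legal moves: none.
Count: 0.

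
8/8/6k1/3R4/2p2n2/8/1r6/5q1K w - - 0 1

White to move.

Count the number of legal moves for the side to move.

0

White to move; king on h1.
In check: yes, from the black queen on f1.
Legal moves: none.
Count: 0.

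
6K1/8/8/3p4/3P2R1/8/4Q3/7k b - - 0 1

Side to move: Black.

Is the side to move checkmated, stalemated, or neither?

Black to move; black king on h1.
In check: no.
King squares — g1: attacked by Rg4; g2: attacked by Qe2; h2: attacked by Qe2.
Legal moves for Black: none.
Not in check and no legal moves → stalemate.

stalemate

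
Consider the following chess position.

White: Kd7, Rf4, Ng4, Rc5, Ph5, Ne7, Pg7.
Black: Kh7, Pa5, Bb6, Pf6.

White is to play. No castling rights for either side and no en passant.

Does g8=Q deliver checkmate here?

After g8=Q: black king on h7; in check: yes, from the white queen on g8.
King squares — g6: attacked by Ph5; h6: attacked by Ng4; g7: attacked by Qg8; g8: attacked by Ne7; h8: attacked by Qg8.
Black has no legal moves → checkmate.

yes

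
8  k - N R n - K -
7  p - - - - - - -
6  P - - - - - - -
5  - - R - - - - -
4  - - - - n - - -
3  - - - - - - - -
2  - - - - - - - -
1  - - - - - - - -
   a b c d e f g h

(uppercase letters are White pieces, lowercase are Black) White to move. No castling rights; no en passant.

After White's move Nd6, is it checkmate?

After Nd6: black king on a8; in check: yes, from the white rook on d8.
King squares — a7: own pawn; b7: attacked by Pa6; b8: attacked by Rd8.
Black has no legal moves → checkmate.

yes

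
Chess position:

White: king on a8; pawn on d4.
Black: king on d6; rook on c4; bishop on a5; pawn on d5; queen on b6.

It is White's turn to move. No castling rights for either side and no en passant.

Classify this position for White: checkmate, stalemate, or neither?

White to move; white king on a8.
In check: no.
King squares — a7: attacked by Qb6; b7: attacked by Qb6; b8: attacked by Qb6.
Legal moves for White: none.
Not in check and no legal moves → stalemate.

stalemate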